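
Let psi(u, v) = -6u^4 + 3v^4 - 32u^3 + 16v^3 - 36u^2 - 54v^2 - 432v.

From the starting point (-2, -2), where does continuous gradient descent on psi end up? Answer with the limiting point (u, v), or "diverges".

psi is separable, so gradient descent decouples: u follows -∂psi/∂u, v follows -∂psi/∂v.
∂psi/∂u = -24u(u + 1)(u + 3); at u=-2 this is -48, so u increases.
∂psi/∂v = 12(v - 3)(v + 3)(v + 4); at v=-2 this is -120, so v increases.
u converges to its nearest critical value -1 (a local min of the u-part); v converges to 3. The iterate converges to (-1, 3).

(-1, 3)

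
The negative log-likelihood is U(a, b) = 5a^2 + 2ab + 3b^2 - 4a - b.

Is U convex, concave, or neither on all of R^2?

convex

U is quadratic, so its Hessian is the constant matrix H = [[10, 2], [2, 6]].
det(H) = 56, tr(H) = 16.
det(H) > 0 and tr(H) > 0, so H is positive definite everywhere: convex.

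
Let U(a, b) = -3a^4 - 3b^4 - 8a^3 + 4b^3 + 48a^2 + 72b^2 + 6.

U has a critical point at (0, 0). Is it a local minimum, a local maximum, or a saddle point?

The mixed partial ∂²U/∂a∂b is 0, so the Hessian at any point is diag(U_aa, U_bb) = diag(12(-3a^2 - 4a + 8), 12(-3b^2 + 2b + 12)).
At (0, 0): H = diag(96, 144).
Both eigenvalues are positive, so H is positive definite: a local minimum.

local minimum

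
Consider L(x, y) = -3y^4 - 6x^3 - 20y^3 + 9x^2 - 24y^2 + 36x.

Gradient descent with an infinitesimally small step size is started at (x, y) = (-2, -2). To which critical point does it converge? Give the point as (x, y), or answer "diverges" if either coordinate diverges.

L is separable, so gradient descent decouples: x follows -∂L/∂x, y follows -∂L/∂y.
∂L/∂x = -18(x - 2)(x + 1); at x=-2 this is -72, so x increases.
∂L/∂y = -12y(y + 1)(y + 4); at y=-2 this is -48, so y increases.
x converges to its nearest critical value -1 (a local min of the x-part); y converges to -1. The iterate converges to (-1, -1).

(-1, -1)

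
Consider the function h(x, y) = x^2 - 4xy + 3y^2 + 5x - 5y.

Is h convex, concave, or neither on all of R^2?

neither

h is quadratic, so its Hessian is the constant matrix H = [[2, -4], [-4, 6]].
det(H) = -4, tr(H) = 8.
det(H) < 0, so H is indefinite: neither convex nor concave.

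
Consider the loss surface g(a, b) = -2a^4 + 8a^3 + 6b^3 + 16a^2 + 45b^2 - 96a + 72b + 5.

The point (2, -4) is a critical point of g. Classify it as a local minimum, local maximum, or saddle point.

The mixed partial ∂²g/∂a∂b is 0, so the Hessian at any point is diag(g_aa, g_bb) = diag(8(-3a^2 + 6a + 4), 18(2b + 5)).
At (2, -4): H = diag(32, -54).
The eigenvalues have opposite signs, so H is indefinite: a saddle point.

saddle point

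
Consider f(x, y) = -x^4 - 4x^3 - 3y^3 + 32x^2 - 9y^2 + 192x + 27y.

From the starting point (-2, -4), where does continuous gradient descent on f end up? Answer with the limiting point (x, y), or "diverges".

f is separable, so gradient descent decouples: x follows -∂f/∂x, y follows -∂f/∂y.
∂f/∂x = -4(x - 4)(x + 3)(x + 4); at x=-2 this is 48, so x decreases.
∂f/∂y = -9(y - 1)(y + 3); at y=-4 this is -45, so y increases.
x converges to its nearest critical value -3 (a local min of the x-part); y converges to -3. The iterate converges to (-3, -3).

(-3, -3)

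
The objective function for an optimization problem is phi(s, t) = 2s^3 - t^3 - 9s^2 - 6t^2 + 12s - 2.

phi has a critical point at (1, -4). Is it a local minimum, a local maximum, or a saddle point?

saddle point

The mixed partial ∂²phi/∂s∂t is 0, so the Hessian at any point is diag(phi_ss, phi_tt) = diag(6(2s - 3), -6(t + 2)).
At (1, -4): H = diag(-6, 12).
The eigenvalues have opposite signs, so H is indefinite: a saddle point.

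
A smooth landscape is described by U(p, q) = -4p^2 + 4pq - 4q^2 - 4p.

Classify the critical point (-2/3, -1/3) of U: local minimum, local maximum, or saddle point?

local maximum

The Hessian of U is constant: H = [[-8, 4], [4, -8]].
det(H) = (-8)·(-8) − 4² = 48.
det(H) > 0 and tr(H) = -16 < 0, so H is negative definite and the point is a local maximum.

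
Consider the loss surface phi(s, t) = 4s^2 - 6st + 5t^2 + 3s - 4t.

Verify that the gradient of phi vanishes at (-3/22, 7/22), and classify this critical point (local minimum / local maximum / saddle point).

local minimum

∇phi = (8s - 6t + 3, -6s + 10t - 4); substituting (-3/22, 7/22) gives ∇phi = (0, 0), so (-3/22, 7/22) is indeed a critical point.
The Hessian of phi is constant: H = [[8, -6], [-6, 10]].
det(H) = 8·10 − (-6)² = 44.
det(H) > 0 and tr(H) = 18 > 0, so H is positive definite and the point is a local minimum.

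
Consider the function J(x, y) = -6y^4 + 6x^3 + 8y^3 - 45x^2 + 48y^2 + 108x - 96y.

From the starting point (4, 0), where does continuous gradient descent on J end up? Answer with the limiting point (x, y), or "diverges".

(3, 1)

J is separable, so gradient descent decouples: x follows -∂J/∂x, y follows -∂J/∂y.
∂J/∂x = 18(x - 3)(x - 2); at x=4 this is 36, so x decreases.
∂J/∂y = -24(y - 2)(y - 1)(y + 2); at y=0 this is -96, so y increases.
x converges to its nearest critical value 3 (a local min of the x-part); y converges to 1. The iterate converges to (3, 1).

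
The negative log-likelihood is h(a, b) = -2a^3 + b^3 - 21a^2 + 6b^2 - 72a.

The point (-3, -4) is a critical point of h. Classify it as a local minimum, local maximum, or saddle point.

The mixed partial ∂²h/∂a∂b is 0, so the Hessian at any point is diag(h_aa, h_bb) = diag(-6(2a + 7), 6(b + 2)).
At (-3, -4): H = diag(-6, -12).
Both eigenvalues are negative, so H is negative definite: a local maximum.

local maximum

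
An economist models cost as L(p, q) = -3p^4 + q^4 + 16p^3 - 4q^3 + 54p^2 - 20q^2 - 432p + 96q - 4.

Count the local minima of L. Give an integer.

L separates as a function of p plus a function of q, so ∇L=0 decouples.
∂L/∂p = -12(p - 4)(p - 3)(p + 3) = 0 at p ∈ {-3, 3, 4}; ∂L/∂q = 4(q - 4)(q - 2)(q + 3) = 0 at q ∈ {-3, 2, 4}.
The Hessian is diagonal: diag(L_pp, L_qq). Second derivatives: L_pp(-3)=-504, L_pp(3)=72, L_pp(4)=-84; L_qq(-3)=140, L_qq(2)=-40, L_qq(4)=56.
Local minima occur where both diagonal entries positive: (3, -3), (3, 4). Count: 2.

2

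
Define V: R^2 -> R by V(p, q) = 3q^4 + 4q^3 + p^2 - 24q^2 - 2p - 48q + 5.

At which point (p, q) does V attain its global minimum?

V(p,q) separates as A(p) + B(q) + 5, so its minimum is min A + min B + 5.
A'(p) = 2p - 2 vanishes at p ∈ {1}; B'(q) = 12(q - 2)(q + 1)(q + 2) vanishes at q ∈ {-2, -1, 2}.
Local minima of A (where A''>0): A(1)=-1. Local minima of B: B(-2)=16, B(2)=-112.
So the global minimum of V is A(1) + B(2) + 5 = -1 − 112 + 5 = -108, attained at (1, 2).

(1, 2)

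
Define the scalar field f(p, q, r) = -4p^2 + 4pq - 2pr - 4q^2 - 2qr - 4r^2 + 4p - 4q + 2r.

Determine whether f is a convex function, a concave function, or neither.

concave

f is quadratic, so its Hessian is the constant matrix H = [[-8, 4, -2], [4, -8, -2], [-2, -2, -8]].
Leading principal minors: -8, 48, -288.
Signs alternate −, +, − ⇒ H ≺ 0 ⇒ concave.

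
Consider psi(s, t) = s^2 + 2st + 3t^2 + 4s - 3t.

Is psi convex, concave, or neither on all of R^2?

convex

psi is quadratic, so its Hessian is the constant matrix H = [[2, 2], [2, 6]].
det(H) = 8, tr(H) = 8.
det(H) > 0 and tr(H) > 0, so H is positive definite everywhere: convex.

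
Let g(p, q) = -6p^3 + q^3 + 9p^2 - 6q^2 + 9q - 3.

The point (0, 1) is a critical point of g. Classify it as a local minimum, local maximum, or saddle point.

saddle point

The mixed partial ∂²g/∂p∂q is 0, so the Hessian at any point is diag(g_pp, g_qq) = diag(18(-2p + 1), 6(q - 2)).
At (0, 1): H = diag(18, -6).
The eigenvalues have opposite signs, so H is indefinite: a saddle point.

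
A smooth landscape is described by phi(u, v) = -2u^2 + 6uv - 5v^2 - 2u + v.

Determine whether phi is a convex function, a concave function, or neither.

phi is quadratic, so its Hessian is the constant matrix H = [[-4, 6], [6, -10]].
det(H) = 4, tr(H) = -14.
det(H) > 0 and tr(H) < 0, so H is negative definite everywhere: concave.

concave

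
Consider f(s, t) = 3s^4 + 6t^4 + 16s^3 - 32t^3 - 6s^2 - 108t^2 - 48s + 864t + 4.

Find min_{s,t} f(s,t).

f(s,t) separates as P(s) + Q(t) + 4, so its minimum is min P + min Q + 4.
P'(s) = 12(s - 1)(s + 1)(s + 4) vanishes at s ∈ {-4, -1, 1}; Q'(t) = 24(t - 4)(t - 3)(t + 3) vanishes at t ∈ {-3, 3, 4}.
Local minima of P (where P''>0): P(-4)=-160, P(1)=-35. Local minima of Q: Q(-3)=-2214, Q(4)=1216.
So the global minimum of f is P(-4) + Q(-3) + 4 = -160 − 2214 + 4 = -2370, attained at (-4, -3).

-2370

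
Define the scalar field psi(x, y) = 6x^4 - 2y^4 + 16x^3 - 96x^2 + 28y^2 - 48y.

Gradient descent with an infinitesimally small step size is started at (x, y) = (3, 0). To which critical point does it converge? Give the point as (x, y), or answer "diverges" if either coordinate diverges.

(2, 1)

psi is separable, so gradient descent decouples: x follows -∂psi/∂x, y follows -∂psi/∂y.
∂psi/∂x = 24x(x - 2)(x + 4); at x=3 this is 504, so x decreases.
∂psi/∂y = -8(y - 2)(y - 1)(y + 3); at y=0 this is -48, so y increases.
x converges to its nearest critical value 2 (a local min of the x-part); y converges to 1. The iterate converges to (2, 1).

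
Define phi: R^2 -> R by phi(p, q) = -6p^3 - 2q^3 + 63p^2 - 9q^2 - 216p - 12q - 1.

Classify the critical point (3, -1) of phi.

saddle point

The mixed partial ∂²phi/∂p∂q is 0, so the Hessian at any point is diag(phi_pp, phi_qq) = diag(18(-2p + 7), -6(2q + 3)).
At (3, -1): H = diag(18, -6).
The eigenvalues have opposite signs, so H is indefinite: a saddle point.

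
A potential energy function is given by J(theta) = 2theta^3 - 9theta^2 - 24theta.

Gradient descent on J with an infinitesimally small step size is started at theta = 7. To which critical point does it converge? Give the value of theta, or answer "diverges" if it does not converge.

J'(theta) = 6(theta - 4)(theta + 1), so J'(7) = 144.
Gradient descent moves in the -J' direction, i.e. theta is decreasing.
The nearest critical point in that direction is theta = 4, where J'' = 30 > 0 (a local minimum). The iterate converges there.

4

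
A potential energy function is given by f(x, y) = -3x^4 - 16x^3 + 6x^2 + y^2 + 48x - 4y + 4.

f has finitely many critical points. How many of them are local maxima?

0

f separates as a function of x plus a function of y, so ∇f=0 decouples.
∂f/∂x = -12(x - 1)(x + 1)(x + 4) = 0 at x ∈ {-4, -1, 1}; ∂f/∂y = 2(y - 2) = 0 at y ∈ {2}.
The Hessian is diagonal: diag(f_xx, f_yy). Second derivatives: f_xx(-4)=-180, f_xx(-1)=72, f_xx(1)=-120; f_yy(2)=2.
Local maxima occur where both diagonal entries negative: none. Count: 0.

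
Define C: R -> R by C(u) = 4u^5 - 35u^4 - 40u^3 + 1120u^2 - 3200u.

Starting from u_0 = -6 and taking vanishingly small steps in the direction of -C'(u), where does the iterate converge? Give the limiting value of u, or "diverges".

diverges

C'(u) = 20(u - 5)(u - 4)(u - 2)(u + 4), so C'(-6) = 35200.
Gradient descent moves in the -C' direction, i.e. u is decreasing.
There is no critical point below u=-6, and C' keeps the same sign, so the iterate runs off to −∞.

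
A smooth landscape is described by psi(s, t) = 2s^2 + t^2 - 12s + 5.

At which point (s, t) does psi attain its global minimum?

psi(s,t) separates as P(s) + Q(t) + 5, so its minimum is min P + min Q + 5.
P'(s) = 4s - 12 vanishes at s ∈ {3}; Q'(t) = 2t vanishes at t ∈ {0}.
Local minima of P (where P''>0): P(3)=-18. Local minima of Q: Q(0)=0.
So the global minimum of psi is P(3) + Q(0) + 5 = -18 + 0 + 5 = -13, attained at (3, 0).

(3, 0)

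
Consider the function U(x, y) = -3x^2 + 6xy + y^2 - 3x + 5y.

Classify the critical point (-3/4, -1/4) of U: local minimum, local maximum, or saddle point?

The Hessian of U is constant: H = [[-6, 6], [6, 2]].
det(H) = (-6)·2 − 6² = -48.
Since det(H) < 0, H is indefinite and the critical point is a saddle point.

saddle point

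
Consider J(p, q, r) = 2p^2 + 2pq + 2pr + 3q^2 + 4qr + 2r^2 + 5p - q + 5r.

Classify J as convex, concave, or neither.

J is quadratic, so its Hessian is the constant matrix H = [[4, 2, 2], [2, 6, 4], [2, 4, 4]].
Leading principal minors: 4, 20, 24.
All positive ⇒ H ≻ 0 ⇒ convex.

convex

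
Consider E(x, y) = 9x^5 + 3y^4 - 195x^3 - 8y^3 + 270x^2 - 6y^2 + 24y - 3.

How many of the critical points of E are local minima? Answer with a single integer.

4

E separates as a function of x plus a function of y, so ∇E=0 decouples.
∂E/∂x = 45x(x - 3)(x - 1)(x + 4) = 0 at x ∈ {-4, 0, 1, 3}; ∂E/∂y = 12(y - 2)(y - 1)(y + 1) = 0 at y ∈ {-1, 1, 2}.
The Hessian is diagonal: diag(E_xx, E_yy). Second derivatives: E_xx(-4)=-6300, E_xx(0)=540, E_xx(1)=-450, E_xx(3)=1890; E_yy(-1)=72, E_yy(1)=-24, E_yy(2)=36.
Local minima occur where both diagonal entries positive: (0, -1), (0, 2), (3, -1), (3, 2). Count: 4.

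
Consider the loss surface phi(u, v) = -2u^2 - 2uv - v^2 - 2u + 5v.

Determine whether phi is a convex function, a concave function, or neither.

phi is quadratic, so its Hessian is the constant matrix H = [[-4, -2], [-2, -2]].
det(H) = 4, tr(H) = -6.
det(H) > 0 and tr(H) < 0, so H is negative definite everywhere: concave.

concave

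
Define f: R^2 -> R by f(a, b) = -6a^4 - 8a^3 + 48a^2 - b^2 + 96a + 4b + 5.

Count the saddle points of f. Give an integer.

f separates as a function of a plus a function of b, so ∇f=0 decouples.
∂f/∂a = -24(a - 2)(a + 1)(a + 2) = 0 at a ∈ {-2, -1, 2}; ∂f/∂b = -2(b - 2) = 0 at b ∈ {2}.
The Hessian is diagonal: diag(f_aa, f_bb). Second derivatives: f_aa(-2)=-96, f_aa(-1)=72, f_aa(2)=-288; f_bb(2)=-2.
Saddle points occur where the two diagonal entries have opposite signs: (-1, 2). Count: 1.

1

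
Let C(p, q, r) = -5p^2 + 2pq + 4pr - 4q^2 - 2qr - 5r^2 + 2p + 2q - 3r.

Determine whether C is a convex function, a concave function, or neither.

C is quadratic, so its Hessian is the constant matrix H = [[-10, 2, 4], [2, -8, -2], [4, -2, -10]].
Leading principal minors: -10, 76, -624.
Signs alternate −, +, − ⇒ H ≺ 0 ⇒ concave.

concave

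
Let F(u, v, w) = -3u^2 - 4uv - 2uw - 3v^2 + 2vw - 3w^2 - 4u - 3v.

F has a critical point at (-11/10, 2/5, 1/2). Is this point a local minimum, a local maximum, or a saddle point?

local maximum

The Hessian is constant: H = [[-6, -4, -2], [-4, -6, 2], [-2, 2, -6]].
Leading principal minors: Δ₁ = -6, Δ₂ = 20, Δ₃ = -40.
The minors alternate sign starting negative (−, +, −), so H is negative definite: a local maximum.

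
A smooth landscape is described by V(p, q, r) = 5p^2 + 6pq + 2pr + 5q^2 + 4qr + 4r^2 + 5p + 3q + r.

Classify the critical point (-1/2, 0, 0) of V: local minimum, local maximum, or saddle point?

local minimum

The Hessian is constant: H = [[10, 6, 2], [6, 10, 4], [2, 4, 8]].
Leading principal minors: Δ₁ = 10, Δ₂ = 64, Δ₃ = 408.
All leading minors are positive, so H is positive definite: a local minimum.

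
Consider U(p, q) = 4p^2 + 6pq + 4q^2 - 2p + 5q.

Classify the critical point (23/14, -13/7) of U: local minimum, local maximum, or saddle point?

The Hessian of U is constant: H = [[8, 6], [6, 8]].
det(H) = 8·8 − 6² = 28.
det(H) > 0 and tr(H) = 16 > 0, so H is positive definite and the point is a local minimum.

local minimum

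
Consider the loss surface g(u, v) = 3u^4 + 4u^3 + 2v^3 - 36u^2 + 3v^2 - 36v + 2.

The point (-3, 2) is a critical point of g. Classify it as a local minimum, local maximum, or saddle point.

local minimum

The mixed partial ∂²g/∂u∂v is 0, so the Hessian at any point is diag(g_uu, g_vv) = diag(12(3u^2 + 2u - 6), 6(2v + 1)).
At (-3, 2): H = diag(180, 30).
Both eigenvalues are positive, so H is positive definite: a local minimum.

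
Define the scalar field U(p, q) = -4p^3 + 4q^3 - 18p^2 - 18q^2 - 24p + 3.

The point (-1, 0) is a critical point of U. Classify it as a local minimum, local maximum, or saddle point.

The mixed partial ∂²U/∂p∂q is 0, so the Hessian at any point is diag(U_pp, U_qq) = diag(-12(2p + 3), 12(2q - 3)).
At (-1, 0): H = diag(-12, -36).
Both eigenvalues are negative, so H is negative definite: a local maximum.

local maximum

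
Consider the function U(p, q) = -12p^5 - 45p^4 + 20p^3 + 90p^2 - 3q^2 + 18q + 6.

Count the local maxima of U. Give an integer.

2

U separates as a function of p plus a function of q, so ∇U=0 decouples.
∂U/∂p = -60p(p - 1)(p + 1)(p + 3) = 0 at p ∈ {-3, -1, 0, 1}; ∂U/∂q = -6(q - 3) = 0 at q ∈ {3}.
The Hessian is diagonal: diag(U_pp, U_qq). Second derivatives: U_pp(-3)=1440, U_pp(-1)=-240, U_pp(0)=180, U_pp(1)=-480; U_qq(3)=-6.
Local maxima occur where both diagonal entries negative: (-1, 3), (1, 3). Count: 2.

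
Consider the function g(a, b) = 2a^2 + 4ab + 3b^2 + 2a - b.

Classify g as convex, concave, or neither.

g is quadratic, so its Hessian is the constant matrix H = [[4, 4], [4, 6]].
det(H) = 8, tr(H) = 10.
det(H) > 0 and tr(H) > 0, so H is positive definite everywhere: convex.

convex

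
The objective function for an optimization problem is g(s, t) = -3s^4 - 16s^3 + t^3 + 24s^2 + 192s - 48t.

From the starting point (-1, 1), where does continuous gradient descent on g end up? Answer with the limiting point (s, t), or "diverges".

(-2, 4)

g is separable, so gradient descent decouples: s follows -∂g/∂s, t follows -∂g/∂t.
∂g/∂s = -12(s - 2)(s + 2)(s + 4); at s=-1 this is 108, so s decreases.
∂g/∂t = 3(t - 4)(t + 4); at t=1 this is -45, so t increases.
s converges to its nearest critical value -2 (a local min of the s-part); t converges to 4. The iterate converges to (-2, 4).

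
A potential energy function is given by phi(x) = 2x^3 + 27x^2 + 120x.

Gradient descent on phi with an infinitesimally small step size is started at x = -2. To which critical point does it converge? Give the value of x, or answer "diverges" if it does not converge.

-4

phi'(x) = 6(x + 4)(x + 5), so phi'(-2) = 36.
Gradient descent moves in the -phi' direction, i.e. x is decreasing.
The nearest critical point in that direction is x = -4, where phi'' = 6 > 0 (a local minimum). The iterate converges there.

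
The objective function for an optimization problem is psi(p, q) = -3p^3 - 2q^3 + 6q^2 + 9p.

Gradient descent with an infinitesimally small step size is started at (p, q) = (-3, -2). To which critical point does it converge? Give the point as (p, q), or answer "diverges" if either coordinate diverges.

psi is separable, so gradient descent decouples: p follows -∂psi/∂p, q follows -∂psi/∂q.
∂psi/∂p = -9(p - 1)(p + 1); at p=-3 this is -72, so p increases.
∂psi/∂q = -6q(q - 2); at q=-2 this is -48, so q increases.
p converges to its nearest critical value -1 (a local min of the p-part); q converges to 0. The iterate converges to (-1, 0).

(-1, 0)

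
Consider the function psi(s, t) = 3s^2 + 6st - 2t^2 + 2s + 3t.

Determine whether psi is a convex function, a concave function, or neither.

neither

psi is quadratic, so its Hessian is the constant matrix H = [[6, 6], [6, -4]].
det(H) = -60, tr(H) = 2.
det(H) < 0, so H is indefinite: neither convex nor concave.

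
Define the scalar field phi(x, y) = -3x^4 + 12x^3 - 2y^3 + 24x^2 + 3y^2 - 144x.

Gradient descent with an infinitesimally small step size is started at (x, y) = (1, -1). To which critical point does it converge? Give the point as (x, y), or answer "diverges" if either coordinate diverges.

(2, 0)

phi is separable, so gradient descent decouples: x follows -∂phi/∂x, y follows -∂phi/∂y.
∂phi/∂x = -12(x - 3)(x - 2)(x + 2); at x=1 this is -72, so x increases.
∂phi/∂y = -6y(y - 1); at y=-1 this is -12, so y increases.
x converges to its nearest critical value 2 (a local min of the x-part); y converges to 0. The iterate converges to (2, 0).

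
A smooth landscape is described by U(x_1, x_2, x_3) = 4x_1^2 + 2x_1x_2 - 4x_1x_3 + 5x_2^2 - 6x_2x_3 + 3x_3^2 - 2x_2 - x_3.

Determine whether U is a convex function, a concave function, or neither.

U is quadratic, so its Hessian is the constant matrix H = [[8, 2, -4], [2, 10, -6], [-4, -6, 6]].
Leading principal minors: 8, 76, 104.
All positive ⇒ H ≻ 0 ⇒ convex.

convex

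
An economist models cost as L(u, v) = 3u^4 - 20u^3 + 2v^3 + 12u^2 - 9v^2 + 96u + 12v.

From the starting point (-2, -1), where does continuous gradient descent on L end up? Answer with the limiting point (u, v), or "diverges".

L is separable, so gradient descent decouples: u follows -∂L/∂u, v follows -∂L/∂v.
∂L/∂u = 12(u - 4)(u - 2)(u + 1); at u=-2 this is -288, so u increases.
∂L/∂v = 6(v - 2)(v - 1); at v=-1 this is 36, so v decreases.
The v-coordinate has no critical point in that direction and runs off to infinity.

diverges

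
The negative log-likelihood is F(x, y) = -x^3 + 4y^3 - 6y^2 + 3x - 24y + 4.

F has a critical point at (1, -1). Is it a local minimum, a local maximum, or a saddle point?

The mixed partial ∂²F/∂x∂y is 0, so the Hessian at any point is diag(F_xx, F_yy) = diag(-6x, 12(2y - 1)).
At (1, -1): H = diag(-6, -36).
Both eigenvalues are negative, so H is negative definite: a local maximum.

local maximum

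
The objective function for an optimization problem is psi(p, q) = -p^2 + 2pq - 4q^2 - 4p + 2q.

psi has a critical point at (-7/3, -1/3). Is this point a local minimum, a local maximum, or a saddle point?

The Hessian of psi is constant: H = [[-2, 2], [2, -8]].
det(H) = (-2)·(-8) − 2² = 12.
det(H) > 0 and tr(H) = -10 < 0, so H is negative definite and the point is a local maximum.

local maximum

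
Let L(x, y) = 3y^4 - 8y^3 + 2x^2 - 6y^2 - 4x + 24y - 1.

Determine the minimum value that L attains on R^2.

L(x,y) separates as P(x) + Q(y) − 1, so its minimum is min P + min Q − 1.
P'(x) = 4x - 4 vanishes at x ∈ {1}; Q'(y) = 12(y - 2)(y - 1)(y + 1) vanishes at y ∈ {-1, 1, 2}.
Local minima of P (where P''>0): P(1)=-2. Local minima of Q: Q(-1)=-19, Q(2)=8.
So the global minimum of L is P(1) + Q(-1) − 1 = -2 − 19 − 1 = -22, attained at (1, -1).

-22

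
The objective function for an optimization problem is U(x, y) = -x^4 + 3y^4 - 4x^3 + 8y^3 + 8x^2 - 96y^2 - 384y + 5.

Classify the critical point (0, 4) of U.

local minimum

The mixed partial ∂²U/∂x∂y is 0, so the Hessian at any point is diag(U_xx, U_yy) = diag(4(-3x^2 - 6x + 4), 12(3y^2 + 4y - 16)).
At (0, 4): H = diag(16, 576).
Both eigenvalues are positive, so H is positive definite: a local minimum.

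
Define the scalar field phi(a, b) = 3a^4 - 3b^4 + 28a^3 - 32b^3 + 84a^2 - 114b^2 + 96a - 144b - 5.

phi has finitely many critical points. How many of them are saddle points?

phi separates as a function of a plus a function of b, so ∇phi=0 decouples.
∂phi/∂a = 12(a + 1)(a + 2)(a + 4) = 0 at a ∈ {-4, -2, -1}; ∂phi/∂b = -12(b + 1)(b + 3)(b + 4) = 0 at b ∈ {-4, -3, -1}.
The Hessian is diagonal: diag(phi_aa, phi_bb). Second derivatives: phi_aa(-4)=72, phi_aa(-2)=-24, phi_aa(-1)=36; phi_bb(-4)=-36, phi_bb(-3)=24, phi_bb(-1)=-72.
Saddle points occur where the two diagonal entries have opposite signs: (-4, -4), (-4, -1), (-2, -3), (-1, -4), (-1, -1). Count: 5.

5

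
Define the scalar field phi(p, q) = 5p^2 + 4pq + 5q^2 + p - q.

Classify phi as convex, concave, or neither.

phi is quadratic, so its Hessian is the constant matrix H = [[10, 4], [4, 10]].
det(H) = 84, tr(H) = 20.
det(H) > 0 and tr(H) > 0, so H is positive definite everywhere: convex.

convex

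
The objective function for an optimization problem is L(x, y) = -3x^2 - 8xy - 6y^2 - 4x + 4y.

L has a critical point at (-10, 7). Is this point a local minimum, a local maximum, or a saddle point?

local maximum

The Hessian of L is constant: H = [[-6, -8], [-8, -12]].
det(H) = (-6)·(-12) − (-8)² = 8.
det(H) > 0 and tr(H) = -18 < 0, so H is negative definite and the point is a local maximum.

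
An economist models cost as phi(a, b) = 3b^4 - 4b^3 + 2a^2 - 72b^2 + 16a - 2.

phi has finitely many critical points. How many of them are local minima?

2

phi separates as a function of a plus a function of b, so ∇phi=0 decouples.
∂phi/∂a = 4(a + 4) = 0 at a ∈ {-4}; ∂phi/∂b = 12b(b - 4)(b + 3) = 0 at b ∈ {-3, 0, 4}.
The Hessian is diagonal: diag(phi_aa, phi_bb). Second derivatives: phi_aa(-4)=4; phi_bb(-3)=252, phi_bb(0)=-144, phi_bb(4)=336.
Local minima occur where both diagonal entries positive: (-4, -3), (-4, 4). Count: 2.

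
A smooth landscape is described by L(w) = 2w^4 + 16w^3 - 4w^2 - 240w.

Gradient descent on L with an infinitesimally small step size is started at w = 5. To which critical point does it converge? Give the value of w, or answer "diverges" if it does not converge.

2

L'(w) = 8(w - 2)(w + 3)(w + 5), so L'(5) = 1920.
Gradient descent moves in the -L' direction, i.e. w is decreasing.
The nearest critical point in that direction is w = 2, where L'' = 280 > 0 (a local minimum). The iterate converges there.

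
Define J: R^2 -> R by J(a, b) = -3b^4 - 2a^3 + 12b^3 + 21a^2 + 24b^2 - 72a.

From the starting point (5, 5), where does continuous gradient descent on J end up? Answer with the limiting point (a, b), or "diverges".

J is separable, so gradient descent decouples: a follows -∂J/∂a, b follows -∂J/∂b.
∂J/∂a = -6(a - 4)(a - 3); at a=5 this is -12, so a increases.
∂J/∂b = -12b(b - 4)(b + 1); at b=5 this is -360, so b increases.
The a-coordinate has no critical point in that direction and runs off to infinity.

diverges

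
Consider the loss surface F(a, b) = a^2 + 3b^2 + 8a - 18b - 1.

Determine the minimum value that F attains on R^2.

-44

F(a,b) separates as P(a) + Q(b) − 1, so its minimum is min P + min Q − 1.
P'(a) = 2a + 8 vanishes at a ∈ {-4}; Q'(b) = 6b - 18 vanishes at b ∈ {3}.
Local minima of P (where P''>0): P(-4)=-16. Local minima of Q: Q(3)=-27.
So the global minimum of F is P(-4) + Q(3) − 1 = -16 − 27 − 1 = -44, attained at (-4, 3).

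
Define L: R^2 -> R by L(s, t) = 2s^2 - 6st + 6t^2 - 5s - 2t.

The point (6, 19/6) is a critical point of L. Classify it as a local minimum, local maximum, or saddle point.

local minimum

The Hessian of L is constant: H = [[4, -6], [-6, 12]].
det(H) = 4·12 − (-6)² = 12.
det(H) > 0 and tr(H) = 16 > 0, so H is positive definite and the point is a local minimum.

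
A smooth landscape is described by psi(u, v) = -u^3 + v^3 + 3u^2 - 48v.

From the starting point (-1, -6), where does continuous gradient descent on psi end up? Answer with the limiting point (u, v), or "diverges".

psi is separable, so gradient descent decouples: u follows -∂psi/∂u, v follows -∂psi/∂v.
∂psi/∂u = -3u(u - 2); at u=-1 this is -9, so u increases.
∂psi/∂v = 3(v - 4)(v + 4); at v=-6 this is 60, so v decreases.
The v-coordinate has no critical point in that direction and runs off to infinity.

diverges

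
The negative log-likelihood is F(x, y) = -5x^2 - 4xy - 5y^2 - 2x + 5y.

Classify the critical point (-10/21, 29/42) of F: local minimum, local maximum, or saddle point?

local maximum

The Hessian of F is constant: H = [[-10, -4], [-4, -10]].
det(H) = (-10)·(-10) − (-4)² = 84.
det(H) > 0 and tr(H) = -20 < 0, so H is negative definite and the point is a local maximum.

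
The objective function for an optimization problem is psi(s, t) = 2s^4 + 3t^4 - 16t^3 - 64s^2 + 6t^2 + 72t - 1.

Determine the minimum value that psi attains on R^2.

-560

psi(s,t) separates as P(s) + Q(t) − 1, so its minimum is min P + min Q − 1.
P'(s) = 8s(s - 4)(s + 4) vanishes at s ∈ {-4, 0, 4}; Q'(t) = 12(t - 3)(t - 2)(t + 1) vanishes at t ∈ {-1, 2, 3}.
Local minima of P (where P''>0): P(-4)=-512, P(4)=-512. Local minima of Q: Q(-1)=-47, Q(3)=81.
So the global minimum of psi is P(-4) + Q(-1) − 1 = -512 − 47 − 1 = -560, attained at (-4, -1).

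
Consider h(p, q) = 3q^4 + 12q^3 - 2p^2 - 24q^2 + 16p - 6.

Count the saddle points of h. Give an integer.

h separates as a function of p plus a function of q, so ∇h=0 decouples.
∂h/∂p = -4(p - 4) = 0 at p ∈ {4}; ∂h/∂q = 12q(q - 1)(q + 4) = 0 at q ∈ {-4, 0, 1}.
The Hessian is diagonal: diag(h_pp, h_qq). Second derivatives: h_pp(4)=-4; h_qq(-4)=240, h_qq(0)=-48, h_qq(1)=60.
Saddle points occur where the two diagonal entries have opposite signs: (4, -4), (4, 1). Count: 2.

2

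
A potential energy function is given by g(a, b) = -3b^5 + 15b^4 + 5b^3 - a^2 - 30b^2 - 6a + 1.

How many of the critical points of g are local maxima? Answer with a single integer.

2

g separates as a function of a plus a function of b, so ∇g=0 decouples.
∂g/∂a = -2(a + 3) = 0 at a ∈ {-3}; ∂g/∂b = -15b(b - 4)(b - 1)(b + 1) = 0 at b ∈ {-1, 0, 1, 4}.
The Hessian is diagonal: diag(g_aa, g_bb). Second derivatives: g_aa(-3)=-2; g_bb(-1)=150, g_bb(0)=-60, g_bb(1)=90, g_bb(4)=-900.
Local maxima occur where both diagonal entries negative: (-3, 0), (-3, 4). Count: 2.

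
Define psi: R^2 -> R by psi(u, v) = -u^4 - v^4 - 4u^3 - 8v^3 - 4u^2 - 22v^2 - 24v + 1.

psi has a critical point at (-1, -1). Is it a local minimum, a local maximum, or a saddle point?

The mixed partial ∂²psi/∂u∂v is 0, so the Hessian at any point is diag(psi_uu, psi_vv) = diag(-4(3u^2 + 6u + 2), -4(3v^2 + 12v + 11)).
At (-1, -1): H = diag(4, -8).
The eigenvalues have opposite signs, so H is indefinite: a saddle point.

saddle point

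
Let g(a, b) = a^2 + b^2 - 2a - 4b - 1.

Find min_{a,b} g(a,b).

g(a,b) separates as P(a) + Q(b) − 1, so its minimum is min P + min Q − 1.
P'(a) = 2a - 2 vanishes at a ∈ {1}; Q'(b) = 2b - 4 vanishes at b ∈ {2}.
Local minima of P (where P''>0): P(1)=-1. Local minima of Q: Q(2)=-4.
So the global minimum of g is P(1) + Q(2) − 1 = -1 − 4 − 1 = -6, attained at (1, 2).

-6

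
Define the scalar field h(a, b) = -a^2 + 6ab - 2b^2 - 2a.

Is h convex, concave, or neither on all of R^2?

neither

h is quadratic, so its Hessian is the constant matrix H = [[-2, 6], [6, -4]].
det(H) = -28, tr(H) = -6.
det(H) < 0, so H is indefinite: neither convex nor concave.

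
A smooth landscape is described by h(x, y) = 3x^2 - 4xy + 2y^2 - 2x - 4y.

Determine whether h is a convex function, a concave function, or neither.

convex

h is quadratic, so its Hessian is the constant matrix H = [[6, -4], [-4, 4]].
det(H) = 8, tr(H) = 10.
det(H) > 0 and tr(H) > 0, so H is positive definite everywhere: convex.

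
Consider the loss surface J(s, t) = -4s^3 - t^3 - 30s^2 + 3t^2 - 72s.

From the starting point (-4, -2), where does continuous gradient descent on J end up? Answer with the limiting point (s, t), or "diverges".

(-3, 0)

J is separable, so gradient descent decouples: s follows -∂J/∂s, t follows -∂J/∂t.
∂J/∂s = -12(s + 2)(s + 3); at s=-4 this is -24, so s increases.
∂J/∂t = -3t(t - 2); at t=-2 this is -24, so t increases.
s converges to its nearest critical value -3 (a local min of the s-part); t converges to 0. The iterate converges to (-3, 0).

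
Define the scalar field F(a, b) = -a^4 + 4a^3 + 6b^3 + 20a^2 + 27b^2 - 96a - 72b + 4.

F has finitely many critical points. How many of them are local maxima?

2

F separates as a function of a plus a function of b, so ∇F=0 decouples.
∂F/∂a = -4(a - 4)(a - 2)(a + 3) = 0 at a ∈ {-3, 2, 4}; ∂F/∂b = 18(b - 1)(b + 4) = 0 at b ∈ {-4, 1}.
The Hessian is diagonal: diag(F_aa, F_bb). Second derivatives: F_aa(-3)=-140, F_aa(2)=40, F_aa(4)=-56; F_bb(-4)=-90, F_bb(1)=90.
Local maxima occur where both diagonal entries negative: (-3, -4), (4, -4). Count: 2.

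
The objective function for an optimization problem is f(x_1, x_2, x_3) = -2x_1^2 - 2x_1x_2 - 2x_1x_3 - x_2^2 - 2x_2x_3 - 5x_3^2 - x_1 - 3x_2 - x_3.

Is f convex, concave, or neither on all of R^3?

concave

f is quadratic, so its Hessian is the constant matrix H = [[-4, -2, -2], [-2, -2, -2], [-2, -2, -10]].
Leading principal minors: -4, 4, -32.
Signs alternate −, +, − ⇒ H ≺ 0 ⇒ concave.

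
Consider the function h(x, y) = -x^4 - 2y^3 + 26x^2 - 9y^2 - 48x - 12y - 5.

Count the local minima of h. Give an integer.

1

h separates as a function of x plus a function of y, so ∇h=0 decouples.
∂h/∂x = -4(x - 3)(x - 1)(x + 4) = 0 at x ∈ {-4, 1, 3}; ∂h/∂y = -6(y + 1)(y + 2) = 0 at y ∈ {-2, -1}.
The Hessian is diagonal: diag(h_xx, h_yy). Second derivatives: h_xx(-4)=-140, h_xx(1)=40, h_xx(3)=-56; h_yy(-2)=6, h_yy(-1)=-6.
Local minima occur where both diagonal entries positive: (1, -2). Count: 1.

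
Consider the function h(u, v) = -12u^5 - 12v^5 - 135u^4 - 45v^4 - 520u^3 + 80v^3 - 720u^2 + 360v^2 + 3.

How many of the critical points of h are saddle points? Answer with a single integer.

8

h separates as a function of u plus a function of v, so ∇h=0 decouples.
∂h/∂u = -60u(u + 2)(u + 3)(u + 4) = 0 at u ∈ {-4, -3, -2, 0}; ∂h/∂v = -60v(v - 2)(v + 2)(v + 3) = 0 at v ∈ {-3, -2, 0, 2}.
The Hessian is diagonal: diag(h_uu, h_vv). Second derivatives: h_uu(-4)=480, h_uu(-3)=-180, h_uu(-2)=240, h_uu(0)=-1440; h_vv(-3)=900, h_vv(-2)=-480, h_vv(0)=720, h_vv(2)=-2400.
Saddle points occur where the two diagonal entries have opposite signs: (-4, -2), (-4, 2), (-3, -3), (-3, 0), (-2, -2), (-2, 2), (0, -3), (0, 0). Count: 8.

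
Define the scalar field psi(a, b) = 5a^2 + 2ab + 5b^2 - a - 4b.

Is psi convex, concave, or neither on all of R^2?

psi is quadratic, so its Hessian is the constant matrix H = [[10, 2], [2, 10]].
det(H) = 96, tr(H) = 20.
det(H) > 0 and tr(H) > 0, so H is positive definite everywhere: convex.

convex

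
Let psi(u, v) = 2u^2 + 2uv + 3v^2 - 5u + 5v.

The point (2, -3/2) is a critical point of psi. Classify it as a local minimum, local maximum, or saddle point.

The Hessian of psi is constant: H = [[4, 2], [2, 6]].
det(H) = 4·6 − 2² = 20.
det(H) > 0 and tr(H) = 10 > 0, so H is positive definite and the point is a local minimum.

local minimum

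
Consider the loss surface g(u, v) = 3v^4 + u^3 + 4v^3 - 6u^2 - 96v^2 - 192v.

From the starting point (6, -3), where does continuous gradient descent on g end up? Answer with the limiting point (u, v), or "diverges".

(4, -4)

g is separable, so gradient descent decouples: u follows -∂g/∂u, v follows -∂g/∂v.
∂g/∂u = 3u(u - 4); at u=6 this is 36, so u decreases.
∂g/∂v = 12(v - 4)(v + 1)(v + 4); at v=-3 this is 168, so v decreases.
u converges to its nearest critical value 4 (a local min of the u-part); v converges to -4. The iterate converges to (4, -4).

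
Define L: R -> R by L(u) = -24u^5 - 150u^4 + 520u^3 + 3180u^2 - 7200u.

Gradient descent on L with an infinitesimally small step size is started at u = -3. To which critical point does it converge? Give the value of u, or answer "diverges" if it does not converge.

1

L'(u) = -120(u - 3)(u - 1)(u + 4)(u + 5), so L'(-3) = -5760.
Gradient descent moves in the -L' direction, i.e. u is increasing.
The nearest critical point in that direction is u = 1, where L'' = 7200 > 0 (a local minimum). The iterate converges there.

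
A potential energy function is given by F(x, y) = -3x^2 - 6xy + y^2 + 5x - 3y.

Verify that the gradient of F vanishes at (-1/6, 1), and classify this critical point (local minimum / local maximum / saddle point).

saddle point

∇F = (-6x - 6y + 5, -6x + 2y - 3); substituting (-1/6, 1) gives ∇F = (0, 0), so (-1/6, 1) is indeed a critical point.
The Hessian of F is constant: H = [[-6, -6], [-6, 2]].
det(H) = (-6)·2 − (-6)² = -48.
Since det(H) < 0, H is indefinite and the critical point is a saddle point.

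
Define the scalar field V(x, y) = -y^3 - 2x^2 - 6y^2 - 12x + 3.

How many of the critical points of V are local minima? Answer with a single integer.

V separates as a function of x plus a function of y, so ∇V=0 decouples.
∂V/∂x = -4(x + 3) = 0 at x ∈ {-3}; ∂V/∂y = -3y(y + 4) = 0 at y ∈ {-4, 0}.
The Hessian is diagonal: diag(V_xx, V_yy). Second derivatives: V_xx(-3)=-4; V_yy(-4)=12, V_yy(0)=-12.
Local minima occur where both diagonal entries positive: none. Count: 0.

0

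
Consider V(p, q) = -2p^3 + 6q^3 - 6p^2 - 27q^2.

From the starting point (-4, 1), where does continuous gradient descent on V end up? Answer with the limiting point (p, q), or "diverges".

(-2, 3)

V is separable, so gradient descent decouples: p follows -∂V/∂p, q follows -∂V/∂q.
∂V/∂p = -6p(p + 2); at p=-4 this is -48, so p increases.
∂V/∂q = 18q(q - 3); at q=1 this is -36, so q increases.
p converges to its nearest critical value -2 (a local min of the p-part); q converges to 3. The iterate converges to (-2, 3).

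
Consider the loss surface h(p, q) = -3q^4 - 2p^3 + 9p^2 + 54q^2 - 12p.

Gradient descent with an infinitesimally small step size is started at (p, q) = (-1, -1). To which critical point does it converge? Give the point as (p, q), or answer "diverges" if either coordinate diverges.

(1, 0)

h is separable, so gradient descent decouples: p follows -∂h/∂p, q follows -∂h/∂q.
∂h/∂p = -6(p - 2)(p - 1); at p=-1 this is -36, so p increases.
∂h/∂q = -12q(q - 3)(q + 3); at q=-1 this is -96, so q increases.
p converges to its nearest critical value 1 (a local min of the p-part); q converges to 0. The iterate converges to (1, 0).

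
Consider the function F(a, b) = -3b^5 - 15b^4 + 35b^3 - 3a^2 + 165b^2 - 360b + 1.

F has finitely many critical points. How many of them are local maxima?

2

F separates as a function of a plus a function of b, so ∇F=0 decouples.
∂F/∂a = -6a = 0 at a ∈ {0}; ∂F/∂b = -15(b - 2)(b - 1)(b + 3)(b + 4) = 0 at b ∈ {-4, -3, 1, 2}.
The Hessian is diagonal: diag(F_aa, F_bb). Second derivatives: F_aa(0)=-6; F_bb(-4)=450, F_bb(-3)=-300, F_bb(1)=300, F_bb(2)=-450.
Local maxima occur where both diagonal entries negative: (0, -3), (0, 2). Count: 2.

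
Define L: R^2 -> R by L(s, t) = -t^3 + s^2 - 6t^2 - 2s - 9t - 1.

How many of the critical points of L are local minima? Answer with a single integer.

L separates as a function of s plus a function of t, so ∇L=0 decouples.
∂L/∂s = 2(s - 1) = 0 at s ∈ {1}; ∂L/∂t = -3(t + 1)(t + 3) = 0 at t ∈ {-3, -1}.
The Hessian is diagonal: diag(L_ss, L_tt). Second derivatives: L_ss(1)=2; L_tt(-3)=6, L_tt(-1)=-6.
Local minima occur where both diagonal entries positive: (1, -3). Count: 1.

1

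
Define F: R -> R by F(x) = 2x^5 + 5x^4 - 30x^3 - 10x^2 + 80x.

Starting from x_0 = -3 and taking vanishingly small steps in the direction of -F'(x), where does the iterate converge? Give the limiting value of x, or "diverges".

F'(x) = 10(x - 2)(x - 1)(x + 1)(x + 4), so F'(-3) = -400.
Gradient descent moves in the -F' direction, i.e. x is increasing.
The nearest critical point in that direction is x = -1, where F'' = 180 > 0 (a local minimum). The iterate converges there.

-1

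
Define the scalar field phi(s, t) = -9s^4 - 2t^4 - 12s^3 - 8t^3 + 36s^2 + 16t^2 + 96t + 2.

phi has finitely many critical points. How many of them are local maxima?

phi separates as a function of s plus a function of t, so ∇phi=0 decouples.
∂phi/∂s = -36s(s - 1)(s + 2) = 0 at s ∈ {-2, 0, 1}; ∂phi/∂t = -8(t - 2)(t + 2)(t + 3) = 0 at t ∈ {-3, -2, 2}.
The Hessian is diagonal: diag(phi_ss, phi_tt). Second derivatives: phi_ss(-2)=-216, phi_ss(0)=72, phi_ss(1)=-108; phi_tt(-3)=-40, phi_tt(-2)=32, phi_tt(2)=-160.
Local maxima occur where both diagonal entries negative: (-2, -3), (-2, 2), (1, -3), (1, 2). Count: 4.

4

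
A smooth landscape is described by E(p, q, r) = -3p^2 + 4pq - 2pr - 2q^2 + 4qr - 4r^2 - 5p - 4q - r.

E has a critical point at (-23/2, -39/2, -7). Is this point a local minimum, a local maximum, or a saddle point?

The Hessian is constant: H = [[-6, 4, -2], [4, -4, 4], [-2, 4, -8]].
Leading principal minors: Δ₁ = -6, Δ₂ = 8, Δ₃ = -16.
The minors alternate sign starting negative (−, +, −), so H is negative definite: a local maximum.

local maximum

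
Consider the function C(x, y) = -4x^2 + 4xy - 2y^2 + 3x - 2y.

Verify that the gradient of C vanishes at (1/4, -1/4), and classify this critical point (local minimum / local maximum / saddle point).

local maximum

∇C = (-8x + 4y + 3, 4x - 4y - 2); substituting (1/4, -1/4) gives ∇C = (0, 0), so (1/4, -1/4) is indeed a critical point.
The Hessian of C is constant: H = [[-8, 4], [4, -4]].
det(H) = (-8)·(-4) − 4² = 16.
det(H) > 0 and tr(H) = -12 < 0, so H is negative definite and the point is a local maximum.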